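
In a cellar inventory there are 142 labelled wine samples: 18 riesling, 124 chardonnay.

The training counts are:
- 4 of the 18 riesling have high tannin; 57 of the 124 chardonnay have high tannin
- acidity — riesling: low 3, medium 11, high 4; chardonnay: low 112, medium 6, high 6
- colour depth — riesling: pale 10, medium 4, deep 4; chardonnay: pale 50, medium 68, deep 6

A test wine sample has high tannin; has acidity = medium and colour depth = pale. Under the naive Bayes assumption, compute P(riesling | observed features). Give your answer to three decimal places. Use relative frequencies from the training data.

riesling: (18/142) × (4/18) × (11/18) × (10/18) ≈ 0.00956355
chardonnay: (124/142) × (57/124) × (6/124) × (50/124) ≈ 0.00783185
P(riesling | x) = 0.00956355 / 0.0173954 ≈ 0.550

0.550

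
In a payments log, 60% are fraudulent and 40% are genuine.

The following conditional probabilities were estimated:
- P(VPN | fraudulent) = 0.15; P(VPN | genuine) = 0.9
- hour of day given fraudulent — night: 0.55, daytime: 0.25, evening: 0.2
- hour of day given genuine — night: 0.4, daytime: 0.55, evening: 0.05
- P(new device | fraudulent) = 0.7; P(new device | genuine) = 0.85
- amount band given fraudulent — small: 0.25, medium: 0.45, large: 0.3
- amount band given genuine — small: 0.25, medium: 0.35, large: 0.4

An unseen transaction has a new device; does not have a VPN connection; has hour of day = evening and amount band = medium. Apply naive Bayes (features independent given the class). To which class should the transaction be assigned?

fraudulent: 0.6 × (1−0.15) × 0.2 × 0.7 × 0.45 = 0.03213
genuine: 0.4 × (1−0.9) × 0.05 × 0.85 × 0.35 = 0.000595
Highest score → fraudulent.

fraudulent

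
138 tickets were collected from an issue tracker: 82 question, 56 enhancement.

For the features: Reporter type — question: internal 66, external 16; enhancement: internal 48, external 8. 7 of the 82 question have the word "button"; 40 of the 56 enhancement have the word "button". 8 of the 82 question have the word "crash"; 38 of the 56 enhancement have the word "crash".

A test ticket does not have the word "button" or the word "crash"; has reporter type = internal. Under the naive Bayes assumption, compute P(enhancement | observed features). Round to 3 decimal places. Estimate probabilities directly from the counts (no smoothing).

question: (82/138) × (66/82) × (75/82) × (74/82) ≈ 0.394757
enhancement: (56/138) × (48/56) × (16/56) × (18/56) ≈ 0.0319432
P(enhancement | x) = 0.0319432 / 0.4267002 ≈ 0.075

0.075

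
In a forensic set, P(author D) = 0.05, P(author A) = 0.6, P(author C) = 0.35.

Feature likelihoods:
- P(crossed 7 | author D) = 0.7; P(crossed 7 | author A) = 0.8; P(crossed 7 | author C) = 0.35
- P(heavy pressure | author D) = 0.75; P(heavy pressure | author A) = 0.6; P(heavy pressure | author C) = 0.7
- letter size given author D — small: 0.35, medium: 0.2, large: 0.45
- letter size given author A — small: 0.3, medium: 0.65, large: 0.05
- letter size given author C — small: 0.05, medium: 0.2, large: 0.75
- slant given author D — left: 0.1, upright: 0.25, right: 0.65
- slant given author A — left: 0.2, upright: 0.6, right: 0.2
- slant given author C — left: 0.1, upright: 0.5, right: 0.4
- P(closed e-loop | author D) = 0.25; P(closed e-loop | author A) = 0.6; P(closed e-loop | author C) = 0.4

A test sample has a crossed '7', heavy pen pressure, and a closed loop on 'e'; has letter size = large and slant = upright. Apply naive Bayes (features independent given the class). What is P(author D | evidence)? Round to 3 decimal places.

0.039

author D: 0.05 × 0.7 × 0.75 × 0.45 × 0.25 × 0.25 = 0.00073828125
author A: 0.6 × 0.8 × 0.6 × 0.05 × 0.6 × 0.6 = 0.005184
author C: 0.35 × 0.35 × 0.7 × 0.75 × 0.5 × 0.4 = 0.0128625
P(author D | x) = 0.00073828125 / 0.01878478125 ≈ 0.039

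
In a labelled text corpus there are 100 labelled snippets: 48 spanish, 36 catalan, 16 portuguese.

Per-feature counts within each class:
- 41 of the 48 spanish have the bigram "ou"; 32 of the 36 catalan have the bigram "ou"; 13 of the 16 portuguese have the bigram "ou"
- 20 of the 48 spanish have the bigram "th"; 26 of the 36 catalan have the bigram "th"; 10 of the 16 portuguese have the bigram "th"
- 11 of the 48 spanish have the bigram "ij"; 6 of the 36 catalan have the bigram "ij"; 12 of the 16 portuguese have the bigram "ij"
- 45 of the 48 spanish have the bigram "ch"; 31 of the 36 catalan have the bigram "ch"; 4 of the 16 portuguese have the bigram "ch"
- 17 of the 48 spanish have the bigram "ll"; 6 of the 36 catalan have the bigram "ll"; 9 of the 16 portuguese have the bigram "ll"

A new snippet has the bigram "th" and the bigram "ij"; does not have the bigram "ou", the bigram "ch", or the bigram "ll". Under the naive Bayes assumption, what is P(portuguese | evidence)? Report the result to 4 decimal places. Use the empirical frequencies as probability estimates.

spanish: (48/100) × (7/48) × (20/48) × (11/48) × (3/48) × (31/48) ≈ 0.000269798
catalan: (36/100) × (4/36) × (26/36) × (6/36) × (5/36) × (30/36) ≈ 0.00055727
portuguese: (16/100) × (3/16) × (10/16) × (12/16) × (12/16) × (7/16) = 0.0046142578125
P(portuguese | x) = 0.0046142578125 / 0.0054413258125 ≈ 0.8480

0.8480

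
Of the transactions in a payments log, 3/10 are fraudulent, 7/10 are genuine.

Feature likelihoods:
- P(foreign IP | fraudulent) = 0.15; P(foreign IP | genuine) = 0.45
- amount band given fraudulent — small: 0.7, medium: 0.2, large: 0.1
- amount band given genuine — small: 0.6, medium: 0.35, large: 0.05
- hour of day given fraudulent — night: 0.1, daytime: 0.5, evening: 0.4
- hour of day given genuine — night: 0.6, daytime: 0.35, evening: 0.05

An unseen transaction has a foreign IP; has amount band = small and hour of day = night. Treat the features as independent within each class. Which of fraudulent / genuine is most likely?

fraudulent: 0.3 × 0.15 × 0.7 × 0.1 = 0.00315
genuine: 0.7 × 0.45 × 0.6 × 0.6 = 0.1134
Highest score → genuine.

genuine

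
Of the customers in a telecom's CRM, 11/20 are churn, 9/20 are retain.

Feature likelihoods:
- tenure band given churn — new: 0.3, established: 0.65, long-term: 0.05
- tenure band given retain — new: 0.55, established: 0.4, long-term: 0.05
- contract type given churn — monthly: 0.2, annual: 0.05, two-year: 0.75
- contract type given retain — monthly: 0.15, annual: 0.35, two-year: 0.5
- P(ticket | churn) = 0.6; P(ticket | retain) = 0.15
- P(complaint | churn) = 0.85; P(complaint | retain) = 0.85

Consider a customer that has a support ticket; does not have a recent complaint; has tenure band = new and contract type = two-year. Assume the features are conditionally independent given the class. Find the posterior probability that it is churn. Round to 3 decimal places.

0.800

churn: 0.55 × 0.3 × 0.75 × 0.6 × (1−0.85) = 0.0111375
retain: 0.45 × 0.55 × 0.5 × 0.15 × (1−0.85) = 0.002784375
P(churn | x) = 0.0111375 / 0.013921875 ≈ 0.800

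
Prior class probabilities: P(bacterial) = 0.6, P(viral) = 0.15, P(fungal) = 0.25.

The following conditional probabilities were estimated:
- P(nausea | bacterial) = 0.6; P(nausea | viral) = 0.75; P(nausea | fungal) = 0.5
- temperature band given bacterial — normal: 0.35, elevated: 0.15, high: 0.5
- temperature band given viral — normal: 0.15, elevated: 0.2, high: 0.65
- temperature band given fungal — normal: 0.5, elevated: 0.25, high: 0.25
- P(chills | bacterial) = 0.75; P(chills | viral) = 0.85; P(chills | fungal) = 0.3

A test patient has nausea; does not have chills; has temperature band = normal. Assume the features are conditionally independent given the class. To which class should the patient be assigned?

bacterial: 0.6 × 0.6 × 0.35 × (1−0.75) = 0.0315
viral: 0.15 × 0.75 × 0.15 × (1−0.85) = 0.00253125
fungal: 0.25 × 0.5 × 0.5 × (1−0.3) = 0.04375
Highest score → fungal.

fungal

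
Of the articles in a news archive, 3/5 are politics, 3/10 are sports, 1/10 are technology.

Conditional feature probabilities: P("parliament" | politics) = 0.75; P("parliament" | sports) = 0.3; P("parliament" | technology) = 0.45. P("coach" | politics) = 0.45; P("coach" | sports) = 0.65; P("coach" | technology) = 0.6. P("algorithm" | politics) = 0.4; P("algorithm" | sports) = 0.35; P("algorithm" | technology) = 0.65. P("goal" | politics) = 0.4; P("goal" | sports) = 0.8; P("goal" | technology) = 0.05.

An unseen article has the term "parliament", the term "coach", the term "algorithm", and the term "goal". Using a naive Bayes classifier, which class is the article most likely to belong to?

politics

politics: 0.6 × 0.75 × 0.45 × 0.4 × 0.4 = 0.0324
sports: 0.3 × 0.3 × 0.65 × 0.35 × 0.8 = 0.01638
technology: 0.1 × 0.45 × 0.6 × 0.65 × 0.05 = 0.0008775
Highest score → politics.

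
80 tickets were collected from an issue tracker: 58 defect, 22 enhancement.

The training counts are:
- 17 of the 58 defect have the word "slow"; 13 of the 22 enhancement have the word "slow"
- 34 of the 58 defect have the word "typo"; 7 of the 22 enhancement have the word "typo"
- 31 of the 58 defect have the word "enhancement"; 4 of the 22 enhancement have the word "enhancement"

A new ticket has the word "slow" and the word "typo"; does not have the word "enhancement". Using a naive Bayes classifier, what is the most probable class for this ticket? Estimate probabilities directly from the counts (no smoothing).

defect: (58/80) × (17/58) × (34/58) × (27/58) ≈ 0.057989
enhancement: (22/80) × (13/22) × (7/22) × (18/22) ≈ 0.0423037
Highest score → defect.

defect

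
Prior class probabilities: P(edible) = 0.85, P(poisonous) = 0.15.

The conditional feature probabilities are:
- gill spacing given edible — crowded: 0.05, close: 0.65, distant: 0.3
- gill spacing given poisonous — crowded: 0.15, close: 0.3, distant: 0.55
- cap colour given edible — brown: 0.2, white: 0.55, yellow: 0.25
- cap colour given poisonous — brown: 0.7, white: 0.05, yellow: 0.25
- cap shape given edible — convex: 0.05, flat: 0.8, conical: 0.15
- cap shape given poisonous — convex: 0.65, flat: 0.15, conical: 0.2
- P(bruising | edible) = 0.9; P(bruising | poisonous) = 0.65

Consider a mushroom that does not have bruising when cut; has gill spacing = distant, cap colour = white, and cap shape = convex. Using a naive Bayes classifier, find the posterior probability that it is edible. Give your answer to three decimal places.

edible: 0.85 × 0.3 × 0.55 × 0.05 × (1−0.9) = 0.00070125
poisonous: 0.15 × 0.55 × 0.05 × 0.65 × (1−0.65) = 0.0009384375
P(edible | x) = 0.00070125 / 0.0016396875 ≈ 0.428

0.428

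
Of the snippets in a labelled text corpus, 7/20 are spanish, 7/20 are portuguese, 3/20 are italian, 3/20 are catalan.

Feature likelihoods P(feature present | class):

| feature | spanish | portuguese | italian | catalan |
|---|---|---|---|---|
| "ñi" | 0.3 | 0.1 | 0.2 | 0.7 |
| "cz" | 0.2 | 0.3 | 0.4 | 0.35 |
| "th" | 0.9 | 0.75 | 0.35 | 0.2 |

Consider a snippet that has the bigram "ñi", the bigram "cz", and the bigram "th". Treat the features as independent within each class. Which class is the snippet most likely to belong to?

spanish: 0.35 × 0.3 × 0.2 × 0.9 = 0.0189
portuguese: 0.35 × 0.1 × 0.3 × 0.75 = 0.007875
italian: 0.15 × 0.2 × 0.4 × 0.35 = 0.0042
catalan: 0.15 × 0.7 × 0.35 × 0.2 = 0.00735
Highest score → spanish.

spanish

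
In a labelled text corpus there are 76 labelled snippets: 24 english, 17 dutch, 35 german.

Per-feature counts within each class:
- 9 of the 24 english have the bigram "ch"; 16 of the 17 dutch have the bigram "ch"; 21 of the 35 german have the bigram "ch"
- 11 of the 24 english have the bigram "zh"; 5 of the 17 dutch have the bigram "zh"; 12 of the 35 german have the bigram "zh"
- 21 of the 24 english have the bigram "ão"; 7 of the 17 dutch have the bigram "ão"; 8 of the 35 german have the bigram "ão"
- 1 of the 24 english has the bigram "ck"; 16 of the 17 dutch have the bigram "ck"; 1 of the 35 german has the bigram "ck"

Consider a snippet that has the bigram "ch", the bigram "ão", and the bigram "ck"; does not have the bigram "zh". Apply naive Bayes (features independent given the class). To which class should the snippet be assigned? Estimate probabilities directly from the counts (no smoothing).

english: (24/76) × (9/24) × (13/24) × (21/24) × (1/24) ≈ 0.00233861
dutch: (17/76) × (16/17) × (12/17) × (7/17) × (16/17) ≈ 0.0575916
german: (35/76) × (21/35) × (23/35) × (8/35) × (1/35) ≈ 0.00118582
Highest score → dutch.

dutch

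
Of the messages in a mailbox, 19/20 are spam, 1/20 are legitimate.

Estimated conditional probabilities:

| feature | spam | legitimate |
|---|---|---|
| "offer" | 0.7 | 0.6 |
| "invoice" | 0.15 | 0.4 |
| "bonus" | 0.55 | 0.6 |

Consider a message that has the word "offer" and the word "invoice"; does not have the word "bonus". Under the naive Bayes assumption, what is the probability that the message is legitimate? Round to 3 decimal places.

spam: 0.95 × 0.7 × 0.15 × (1−0.55) = 0.0448875
legitimate: 0.05 × 0.6 × 0.4 × (1−0.6) = 0.0048
P(legitimate | x) = 0.0048 / 0.0496875 ≈ 0.097

0.097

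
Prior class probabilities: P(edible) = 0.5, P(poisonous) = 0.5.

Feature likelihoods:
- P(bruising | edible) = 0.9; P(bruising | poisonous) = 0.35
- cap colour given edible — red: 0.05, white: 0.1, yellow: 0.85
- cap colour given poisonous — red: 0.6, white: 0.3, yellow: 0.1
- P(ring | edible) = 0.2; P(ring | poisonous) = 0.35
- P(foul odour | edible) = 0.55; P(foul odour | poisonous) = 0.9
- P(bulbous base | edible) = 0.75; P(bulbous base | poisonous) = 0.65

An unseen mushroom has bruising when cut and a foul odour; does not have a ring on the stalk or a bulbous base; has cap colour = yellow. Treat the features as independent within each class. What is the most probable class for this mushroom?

edible: 0.5 × 0.9 × 0.85 × (1−0.2) × 0.55 × (1−0.75) = 0.042075
poisonous: 0.5 × 0.35 × 0.1 × (1−0.35) × 0.9 × (1−0.65) = 0.003583125
Highest score → edible.

edible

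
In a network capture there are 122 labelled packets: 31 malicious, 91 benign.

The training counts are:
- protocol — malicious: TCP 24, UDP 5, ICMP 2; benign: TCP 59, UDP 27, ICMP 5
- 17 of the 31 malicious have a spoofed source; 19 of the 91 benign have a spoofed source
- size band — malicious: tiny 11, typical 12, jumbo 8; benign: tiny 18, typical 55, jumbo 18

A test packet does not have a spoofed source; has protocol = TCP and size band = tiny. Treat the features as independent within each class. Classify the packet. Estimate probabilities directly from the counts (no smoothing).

benign

malicious: (31/122) × (24/31) × (14/31) × (11/31) ≈ 0.0315245
benign: (91/122) × (59/91) × (72/91) × (18/91) ≈ 0.0756858
Highest score → benign.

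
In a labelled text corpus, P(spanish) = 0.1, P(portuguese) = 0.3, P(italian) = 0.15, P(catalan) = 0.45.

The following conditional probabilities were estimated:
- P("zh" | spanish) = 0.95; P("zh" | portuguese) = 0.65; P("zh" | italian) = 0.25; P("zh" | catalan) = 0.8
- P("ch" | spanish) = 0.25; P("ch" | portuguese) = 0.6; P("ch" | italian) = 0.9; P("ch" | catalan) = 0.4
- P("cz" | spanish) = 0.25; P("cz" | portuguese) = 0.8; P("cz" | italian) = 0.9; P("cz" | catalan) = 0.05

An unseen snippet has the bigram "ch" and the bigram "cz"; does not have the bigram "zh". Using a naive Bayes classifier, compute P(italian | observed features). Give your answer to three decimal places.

spanish: 0.1 × (1−0.95) × 0.25 × 0.25 = 0.0003125
portuguese: 0.3 × (1−0.65) × 0.6 × 0.8 = 0.0504
italian: 0.15 × (1−0.25) × 0.9 × 0.9 = 0.091125
catalan: 0.45 × (1−0.8) × 0.4 × 0.05 = 0.0018
P(italian | x) = 0.091125 / 0.1436375 ≈ 0.634

0.634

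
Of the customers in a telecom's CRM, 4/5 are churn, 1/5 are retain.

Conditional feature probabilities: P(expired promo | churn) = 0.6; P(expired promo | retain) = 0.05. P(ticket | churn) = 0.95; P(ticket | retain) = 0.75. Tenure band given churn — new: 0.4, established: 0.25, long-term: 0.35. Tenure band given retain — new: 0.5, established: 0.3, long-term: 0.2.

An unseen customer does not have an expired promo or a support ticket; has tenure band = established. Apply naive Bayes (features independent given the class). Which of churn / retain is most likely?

retain

churn: 0.8 × (1−0.6) × (1−0.95) × 0.25 = 0.004
retain: 0.2 × (1−0.05) × (1−0.75) × 0.3 = 0.01425
Highest score → retain.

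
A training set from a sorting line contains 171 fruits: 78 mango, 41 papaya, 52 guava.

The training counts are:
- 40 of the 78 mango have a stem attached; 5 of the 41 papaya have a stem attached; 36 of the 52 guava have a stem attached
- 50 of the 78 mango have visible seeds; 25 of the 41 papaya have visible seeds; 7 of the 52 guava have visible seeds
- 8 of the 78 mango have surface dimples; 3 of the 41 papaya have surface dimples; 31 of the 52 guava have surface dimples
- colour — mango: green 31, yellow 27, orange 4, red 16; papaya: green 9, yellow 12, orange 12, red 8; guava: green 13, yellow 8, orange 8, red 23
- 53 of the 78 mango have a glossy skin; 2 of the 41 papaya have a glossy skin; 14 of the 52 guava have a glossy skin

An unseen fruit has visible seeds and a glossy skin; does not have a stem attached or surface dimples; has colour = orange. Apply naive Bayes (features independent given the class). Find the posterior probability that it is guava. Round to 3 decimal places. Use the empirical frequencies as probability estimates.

0.033

mango: (78/171) × (38/78) × (50/78) × (70/78) × (4/78) × (53/78) ≈ 0.00445464
papaya: (41/171) × (36/41) × (25/41) × (38/41) × (12/41) × (2/41) ≈ 0.00169866
guava: (52/171) × (16/52) × (7/52) × (21/52) × (8/52) × (14/52) ≈ 0.000210691
P(guava | x) = 0.000210691 / 0.006363991 ≈ 0.033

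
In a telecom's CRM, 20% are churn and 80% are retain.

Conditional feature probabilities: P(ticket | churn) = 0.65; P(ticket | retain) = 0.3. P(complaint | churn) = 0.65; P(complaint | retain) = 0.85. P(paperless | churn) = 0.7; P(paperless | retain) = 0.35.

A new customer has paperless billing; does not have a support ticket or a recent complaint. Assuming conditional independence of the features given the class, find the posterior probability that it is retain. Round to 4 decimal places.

0.6316

churn: 0.2 × (1−0.65) × (1−0.65) × 0.7 = 0.01715
retain: 0.8 × (1−0.3) × (1−0.85) × 0.35 = 0.0294
P(retain | x) = 0.0294 / 0.04655 ≈ 0.6316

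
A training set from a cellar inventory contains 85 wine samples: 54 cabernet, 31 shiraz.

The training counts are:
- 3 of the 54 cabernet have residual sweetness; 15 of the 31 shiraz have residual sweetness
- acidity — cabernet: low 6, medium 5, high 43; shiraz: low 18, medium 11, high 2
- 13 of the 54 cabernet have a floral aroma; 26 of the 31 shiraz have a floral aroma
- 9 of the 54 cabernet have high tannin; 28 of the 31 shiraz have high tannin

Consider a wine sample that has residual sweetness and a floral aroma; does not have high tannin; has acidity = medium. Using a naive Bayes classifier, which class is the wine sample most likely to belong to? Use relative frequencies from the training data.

cabernet: (54/85) × (3/54) × (5/54) × (13/54) × (45/54) ≈ 0.000655612
shiraz: (31/85) × (15/31) × (11/31) × (26/31) × (3/31) ≈ 0.00508247
Highest score → shiraz.

shiraz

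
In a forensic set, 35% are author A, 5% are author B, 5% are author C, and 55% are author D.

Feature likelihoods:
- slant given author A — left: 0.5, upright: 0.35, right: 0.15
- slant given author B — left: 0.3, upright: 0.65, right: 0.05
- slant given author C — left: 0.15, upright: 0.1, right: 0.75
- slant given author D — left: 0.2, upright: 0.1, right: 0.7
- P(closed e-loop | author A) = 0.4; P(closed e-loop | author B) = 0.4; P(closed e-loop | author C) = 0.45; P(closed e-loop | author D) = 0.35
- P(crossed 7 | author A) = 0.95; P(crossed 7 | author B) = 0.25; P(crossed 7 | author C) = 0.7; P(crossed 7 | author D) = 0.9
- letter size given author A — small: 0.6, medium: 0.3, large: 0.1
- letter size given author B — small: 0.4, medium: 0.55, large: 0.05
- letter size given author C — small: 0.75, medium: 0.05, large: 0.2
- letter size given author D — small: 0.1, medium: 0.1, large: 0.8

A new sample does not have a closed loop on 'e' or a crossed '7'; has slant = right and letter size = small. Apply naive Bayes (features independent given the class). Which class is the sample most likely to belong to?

author A: 0.35 × 0.15 × (1−0.4) × (1−0.95) × 0.6 = 0.000945
author B: 0.05 × 0.05 × (1−0.4) × (1−0.25) × 0.4 = 0.00045
author C: 0.05 × 0.75 × (1−0.45) × (1−0.7) × 0.75 = 0.004640625
author D: 0.55 × 0.7 × (1−0.35) × (1−0.9) × 0.1 = 0.0025025
Highest score → author C.

author C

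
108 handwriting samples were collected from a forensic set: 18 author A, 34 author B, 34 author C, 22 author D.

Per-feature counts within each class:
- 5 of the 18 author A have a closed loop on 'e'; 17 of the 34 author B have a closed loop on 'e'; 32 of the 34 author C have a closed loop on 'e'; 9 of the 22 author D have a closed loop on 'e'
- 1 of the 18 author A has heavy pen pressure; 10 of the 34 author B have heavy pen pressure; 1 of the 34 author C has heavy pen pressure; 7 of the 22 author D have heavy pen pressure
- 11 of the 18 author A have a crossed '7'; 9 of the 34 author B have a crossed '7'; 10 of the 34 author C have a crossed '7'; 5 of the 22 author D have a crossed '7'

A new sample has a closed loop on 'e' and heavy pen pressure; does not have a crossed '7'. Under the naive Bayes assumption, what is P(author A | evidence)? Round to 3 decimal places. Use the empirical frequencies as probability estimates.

author A: (18/108) × (5/18) × (1/18) × (7/18) ≈ 0.00100023
author B: (34/108) × (17/34) × (10/34) × (25/34) ≈ 0.0340414
author C: (34/108) × (32/34) × (1/34) × (24/34) ≈ 0.00615148
author D: (22/108) × (9/22) × (7/22) × (17/22) ≈ 0.020489
P(author A | x) = 0.00100023 / 0.06168211 ≈ 0.016

0.016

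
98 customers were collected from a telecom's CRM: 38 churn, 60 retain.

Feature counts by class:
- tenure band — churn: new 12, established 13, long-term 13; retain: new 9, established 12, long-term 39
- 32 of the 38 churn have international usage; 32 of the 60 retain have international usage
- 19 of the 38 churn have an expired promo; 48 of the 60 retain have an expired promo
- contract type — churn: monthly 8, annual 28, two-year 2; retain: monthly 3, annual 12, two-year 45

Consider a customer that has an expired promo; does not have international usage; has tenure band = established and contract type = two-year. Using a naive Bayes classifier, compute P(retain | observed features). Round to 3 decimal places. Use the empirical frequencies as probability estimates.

churn: (38/98) × (13/38) × (6/38) × (19/38) × (2/38) ≈ 0.00055119
retain: (60/98) × (12/60) × (28/60) × (48/60) × (45/60) ≈ 0.0342857
P(retain | x) = 0.0342857 / 0.03483689 ≈ 0.984

0.984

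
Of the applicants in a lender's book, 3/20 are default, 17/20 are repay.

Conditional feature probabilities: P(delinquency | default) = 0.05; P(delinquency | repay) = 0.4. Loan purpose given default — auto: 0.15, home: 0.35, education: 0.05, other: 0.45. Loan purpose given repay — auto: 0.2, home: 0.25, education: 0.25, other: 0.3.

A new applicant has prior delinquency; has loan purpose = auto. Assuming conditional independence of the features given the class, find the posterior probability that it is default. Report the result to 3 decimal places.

0.016

default: 0.15 × 0.05 × 0.15 = 0.001125
repay: 0.85 × 0.4 × 0.2 = 0.068
P(default | x) = 0.001125 / 0.069125 ≈ 0.016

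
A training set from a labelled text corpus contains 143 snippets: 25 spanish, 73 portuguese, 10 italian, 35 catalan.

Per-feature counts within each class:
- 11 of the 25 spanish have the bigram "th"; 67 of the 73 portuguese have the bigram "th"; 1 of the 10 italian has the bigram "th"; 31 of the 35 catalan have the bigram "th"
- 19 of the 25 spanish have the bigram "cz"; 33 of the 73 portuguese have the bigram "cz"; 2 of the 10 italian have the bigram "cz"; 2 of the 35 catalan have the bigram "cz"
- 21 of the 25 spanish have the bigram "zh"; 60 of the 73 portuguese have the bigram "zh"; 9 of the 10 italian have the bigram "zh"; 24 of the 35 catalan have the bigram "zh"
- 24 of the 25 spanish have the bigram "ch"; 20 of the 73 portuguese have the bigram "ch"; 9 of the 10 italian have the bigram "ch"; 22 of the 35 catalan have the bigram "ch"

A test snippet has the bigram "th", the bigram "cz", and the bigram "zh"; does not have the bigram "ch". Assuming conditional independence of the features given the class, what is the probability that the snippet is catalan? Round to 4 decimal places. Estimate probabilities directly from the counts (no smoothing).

0.0240

spanish: (25/143) × (11/25) × (19/25) × (21/25) × (1/25) ≈ 0.00196431
portuguese: (73/143) × (67/73) × (33/73) × (60/73) × (53/73) ≈ 0.12639
italian: (10/143) × (1/10) × (2/10) × (9/10) × (1/10) ≈ 0.000125874
catalan: (35/143) × (31/35) × (2/35) × (24/35) × (13/35) ≈ 0.00315505
P(catalan | x) = 0.00315505 / 0.131635234 ≈ 0.0240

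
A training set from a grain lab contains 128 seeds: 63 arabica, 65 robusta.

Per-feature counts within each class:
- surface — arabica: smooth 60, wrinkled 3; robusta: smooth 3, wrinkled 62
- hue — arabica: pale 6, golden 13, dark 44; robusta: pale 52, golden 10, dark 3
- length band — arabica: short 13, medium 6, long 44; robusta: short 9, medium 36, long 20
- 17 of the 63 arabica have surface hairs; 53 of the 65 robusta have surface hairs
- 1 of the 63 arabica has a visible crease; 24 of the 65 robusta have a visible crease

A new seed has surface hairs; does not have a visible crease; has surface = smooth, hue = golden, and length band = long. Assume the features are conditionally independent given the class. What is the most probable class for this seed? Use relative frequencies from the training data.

arabica

arabica: (63/128) × (60/63) × (13/63) × (44/63) × (17/63) × (62/63) ≈ 0.0179397
robusta: (65/128) × (3/65) × (10/65) × (20/65) × (53/65) × (41/65) ≈ 0.000570621
Highest score → arabica.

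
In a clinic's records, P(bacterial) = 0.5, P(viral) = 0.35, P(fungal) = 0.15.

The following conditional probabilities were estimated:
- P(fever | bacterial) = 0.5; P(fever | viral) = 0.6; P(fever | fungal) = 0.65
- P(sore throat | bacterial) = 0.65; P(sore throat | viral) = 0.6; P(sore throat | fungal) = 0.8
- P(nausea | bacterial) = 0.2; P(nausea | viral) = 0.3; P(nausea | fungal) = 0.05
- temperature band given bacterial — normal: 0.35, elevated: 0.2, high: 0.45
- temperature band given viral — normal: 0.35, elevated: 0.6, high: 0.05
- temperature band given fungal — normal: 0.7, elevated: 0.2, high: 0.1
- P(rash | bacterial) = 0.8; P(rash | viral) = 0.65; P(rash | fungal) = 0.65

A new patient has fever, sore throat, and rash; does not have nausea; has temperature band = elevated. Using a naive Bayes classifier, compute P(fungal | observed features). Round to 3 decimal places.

0.149

bacterial: 0.5 × 0.5 × 0.65 × (1−0.2) × 0.2 × 0.8 = 0.0208
viral: 0.35 × 0.6 × 0.6 × (1−0.3) × 0.6 × 0.65 = 0.034398
fungal: 0.15 × 0.65 × 0.8 × (1−0.05) × 0.2 × 0.65 = 0.009633
P(fungal | x) = 0.009633 / 0.064831 ≈ 0.149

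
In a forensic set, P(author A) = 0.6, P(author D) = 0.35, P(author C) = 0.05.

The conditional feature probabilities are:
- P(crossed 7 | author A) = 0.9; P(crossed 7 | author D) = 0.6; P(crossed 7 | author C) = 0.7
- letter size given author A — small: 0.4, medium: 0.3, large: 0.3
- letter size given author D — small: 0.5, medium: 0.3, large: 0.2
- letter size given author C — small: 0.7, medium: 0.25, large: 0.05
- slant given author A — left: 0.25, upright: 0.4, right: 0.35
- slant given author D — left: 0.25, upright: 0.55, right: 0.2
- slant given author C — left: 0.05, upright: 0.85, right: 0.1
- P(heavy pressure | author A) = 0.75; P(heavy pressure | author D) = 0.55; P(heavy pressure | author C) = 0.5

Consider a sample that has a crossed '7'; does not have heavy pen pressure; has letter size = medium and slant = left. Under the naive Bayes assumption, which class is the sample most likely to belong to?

author A: 0.6 × 0.9 × 0.3 × 0.25 × (1−0.75) = 0.010125
author D: 0.35 × 0.6 × 0.3 × 0.25 × (1−0.55) = 0.0070875
author C: 0.05 × 0.7 × 0.25 × 0.05 × (1−0.5) = 0.00021875
Highest score → author A.

author A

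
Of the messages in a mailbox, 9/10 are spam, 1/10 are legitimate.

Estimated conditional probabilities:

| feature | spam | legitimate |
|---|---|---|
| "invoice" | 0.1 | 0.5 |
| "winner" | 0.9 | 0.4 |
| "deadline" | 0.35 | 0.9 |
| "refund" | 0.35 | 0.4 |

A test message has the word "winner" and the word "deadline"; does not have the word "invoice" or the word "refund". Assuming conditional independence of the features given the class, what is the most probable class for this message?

spam: 0.9 × (1−0.1) × 0.9 × 0.35 × (1−0.35) = 0.1658475
legitimate: 0.1 × (1−0.5) × 0.4 × 0.9 × (1−0.4) = 0.0108
Highest score → spam.

spam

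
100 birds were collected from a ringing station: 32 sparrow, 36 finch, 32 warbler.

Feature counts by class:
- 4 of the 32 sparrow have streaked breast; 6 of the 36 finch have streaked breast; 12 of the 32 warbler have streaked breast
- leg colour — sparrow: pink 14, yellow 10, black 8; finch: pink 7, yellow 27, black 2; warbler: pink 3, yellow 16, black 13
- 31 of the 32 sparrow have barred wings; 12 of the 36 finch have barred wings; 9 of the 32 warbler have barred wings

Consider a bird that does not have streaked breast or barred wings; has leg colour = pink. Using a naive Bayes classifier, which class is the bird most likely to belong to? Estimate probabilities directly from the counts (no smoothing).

finch

sparrow: (32/100) × (28/32) × (14/32) × (1/32) = 0.003828125
finch: (36/100) × (30/36) × (7/36) × (24/36) ≈ 0.0388889
warbler: (32/100) × (20/32) × (3/32) × (23/32) = 0.0134765625
Highest score → finch.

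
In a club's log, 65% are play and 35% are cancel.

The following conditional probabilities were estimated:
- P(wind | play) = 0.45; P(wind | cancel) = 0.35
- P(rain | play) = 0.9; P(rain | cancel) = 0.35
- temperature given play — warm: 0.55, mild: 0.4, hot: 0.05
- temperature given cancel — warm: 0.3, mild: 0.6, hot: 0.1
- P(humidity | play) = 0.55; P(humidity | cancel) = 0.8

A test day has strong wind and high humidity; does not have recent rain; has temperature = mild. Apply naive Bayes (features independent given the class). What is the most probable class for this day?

play: 0.65 × 0.45 × (1−0.9) × 0.4 × 0.55 = 0.006435
cancel: 0.35 × 0.35 × (1−0.35) × 0.6 × 0.8 = 0.03822
Highest score → cancel.

cancel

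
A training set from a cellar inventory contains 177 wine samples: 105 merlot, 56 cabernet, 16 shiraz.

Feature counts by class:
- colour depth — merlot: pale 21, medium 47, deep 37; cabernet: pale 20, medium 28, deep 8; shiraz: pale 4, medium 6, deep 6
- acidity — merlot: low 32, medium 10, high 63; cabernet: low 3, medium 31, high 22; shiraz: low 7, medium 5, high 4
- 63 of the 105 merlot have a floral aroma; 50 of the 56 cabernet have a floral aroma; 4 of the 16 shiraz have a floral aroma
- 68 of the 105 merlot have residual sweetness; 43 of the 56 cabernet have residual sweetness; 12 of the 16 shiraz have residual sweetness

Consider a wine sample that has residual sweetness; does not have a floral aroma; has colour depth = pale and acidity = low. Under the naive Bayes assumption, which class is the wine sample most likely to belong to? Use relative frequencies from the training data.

merlot

merlot: (105/177) × (21/105) × (32/105) × (42/105) × (68/105) ≈ 0.00936669
cabernet: (56/177) × (20/56) × (3/56) × (6/56) × (43/56) ≈ 0.000498005
shiraz: (16/177) × (4/16) × (7/16) × (12/16) × (12/16) ≈ 0.00556144
Highest score → merlot.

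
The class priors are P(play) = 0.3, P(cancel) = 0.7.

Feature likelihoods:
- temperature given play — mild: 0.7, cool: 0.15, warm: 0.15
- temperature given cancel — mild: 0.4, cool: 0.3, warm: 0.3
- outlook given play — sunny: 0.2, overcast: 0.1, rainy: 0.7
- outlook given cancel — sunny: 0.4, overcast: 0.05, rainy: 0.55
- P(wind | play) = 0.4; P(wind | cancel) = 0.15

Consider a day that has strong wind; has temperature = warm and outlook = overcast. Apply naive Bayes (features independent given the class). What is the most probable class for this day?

play: 0.3 × 0.15 × 0.1 × 0.4 = 0.0018
cancel: 0.7 × 0.3 × 0.05 × 0.15 = 0.001575
Highest score → play.

play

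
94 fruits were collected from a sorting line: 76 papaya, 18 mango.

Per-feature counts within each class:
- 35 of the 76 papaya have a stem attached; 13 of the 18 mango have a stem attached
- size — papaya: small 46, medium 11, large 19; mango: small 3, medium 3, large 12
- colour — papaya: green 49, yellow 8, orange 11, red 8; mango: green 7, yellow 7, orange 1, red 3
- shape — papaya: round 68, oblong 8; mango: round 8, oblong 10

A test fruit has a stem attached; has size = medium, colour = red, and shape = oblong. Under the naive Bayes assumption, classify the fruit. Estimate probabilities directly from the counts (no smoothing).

papaya: (76/94) × (35/76) × (11/76) × (8/76) × (8/76) ≈ 0.000597134
mango: (18/94) × (13/18) × (3/18) × (3/18) × (10/18) ≈ 0.00213423
Highest score → mango.

mango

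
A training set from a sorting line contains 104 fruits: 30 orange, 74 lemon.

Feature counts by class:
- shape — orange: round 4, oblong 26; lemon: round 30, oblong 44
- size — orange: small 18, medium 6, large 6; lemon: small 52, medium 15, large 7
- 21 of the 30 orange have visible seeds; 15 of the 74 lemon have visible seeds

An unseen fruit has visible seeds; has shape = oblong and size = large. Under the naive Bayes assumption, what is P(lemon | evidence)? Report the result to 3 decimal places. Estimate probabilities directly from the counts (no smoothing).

orange: (30/104) × (26/30) × (6/30) × (21/30) = 0.035
lemon: (74/104) × (44/74) × (7/74) × (15/74) ≈ 0.00811232
P(lemon | x) = 0.00811232 / 0.04311232 ≈ 0.188

0.188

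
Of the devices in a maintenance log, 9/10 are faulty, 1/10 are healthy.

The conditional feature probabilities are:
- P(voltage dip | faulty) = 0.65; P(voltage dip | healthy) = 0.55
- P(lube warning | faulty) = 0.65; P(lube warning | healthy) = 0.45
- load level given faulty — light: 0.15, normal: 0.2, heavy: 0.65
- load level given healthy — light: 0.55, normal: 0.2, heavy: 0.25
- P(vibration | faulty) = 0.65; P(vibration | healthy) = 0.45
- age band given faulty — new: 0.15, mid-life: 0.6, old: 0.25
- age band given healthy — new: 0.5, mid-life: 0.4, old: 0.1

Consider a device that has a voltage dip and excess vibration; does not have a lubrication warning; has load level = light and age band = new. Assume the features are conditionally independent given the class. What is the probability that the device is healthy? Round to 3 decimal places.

0.556

faulty: 0.9 × 0.65 × (1−0.65) × 0.15 × 0.65 × 0.15 = 0.00299446875
healthy: 0.1 × 0.55 × (1−0.45) × 0.55 × 0.45 × 0.5 = 0.0037434375
P(healthy | x) = 0.0037434375 / 0.00673790625 ≈ 0.556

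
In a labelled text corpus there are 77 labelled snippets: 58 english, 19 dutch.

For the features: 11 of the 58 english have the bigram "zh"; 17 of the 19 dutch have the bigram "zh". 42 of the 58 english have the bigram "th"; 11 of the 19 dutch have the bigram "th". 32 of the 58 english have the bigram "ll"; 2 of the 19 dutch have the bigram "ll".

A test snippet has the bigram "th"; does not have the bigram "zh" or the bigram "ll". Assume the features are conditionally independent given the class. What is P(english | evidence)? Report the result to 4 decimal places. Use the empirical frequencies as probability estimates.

0.9364

english: (58/77) × (47/58) × (42/58) × (26/58) ≈ 0.198141
dutch: (19/77) × (2/19) × (11/19) × (17/19) ≈ 0.0134547
P(english | x) = 0.198141 / 0.2115957 ≈ 0.9364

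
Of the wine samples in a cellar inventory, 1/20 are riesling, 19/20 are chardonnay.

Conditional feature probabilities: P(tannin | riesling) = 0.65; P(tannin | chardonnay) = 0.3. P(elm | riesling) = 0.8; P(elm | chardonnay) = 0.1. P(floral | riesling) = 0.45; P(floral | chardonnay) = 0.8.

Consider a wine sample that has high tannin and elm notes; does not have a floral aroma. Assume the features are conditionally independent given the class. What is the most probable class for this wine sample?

riesling

riesling: 0.05 × 0.65 × 0.8 × (1−0.45) = 0.0143
chardonnay: 0.95 × 0.3 × 0.1 × (1−0.8) = 0.0057
Highest score → riesling.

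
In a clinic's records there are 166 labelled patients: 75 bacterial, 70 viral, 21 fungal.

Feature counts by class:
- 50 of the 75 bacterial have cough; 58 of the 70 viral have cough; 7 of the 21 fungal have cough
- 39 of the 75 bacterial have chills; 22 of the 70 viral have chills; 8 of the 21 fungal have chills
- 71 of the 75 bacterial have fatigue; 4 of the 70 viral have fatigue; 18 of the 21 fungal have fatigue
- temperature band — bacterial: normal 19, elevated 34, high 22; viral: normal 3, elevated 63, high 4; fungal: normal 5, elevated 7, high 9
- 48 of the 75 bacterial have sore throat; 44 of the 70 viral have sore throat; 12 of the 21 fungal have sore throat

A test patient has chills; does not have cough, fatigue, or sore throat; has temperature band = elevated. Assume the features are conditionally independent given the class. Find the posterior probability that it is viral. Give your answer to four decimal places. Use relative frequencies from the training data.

bacterial: (75/166) × (25/75) × (39/75) × (4/75) × (34/75) × (27/75) ≈ 0.000681639
viral: (70/166) × (12/70) × (22/70) × (66/70) × (63/70) × (26/70) ≈ 0.0071608
fungal: (21/166) × (14/21) × (8/21) × (3/21) × (7/21) × (9/21) ≈ 0.000655684
P(viral | x) = 0.0071608 / 0.008498123 ≈ 0.8426

0.8426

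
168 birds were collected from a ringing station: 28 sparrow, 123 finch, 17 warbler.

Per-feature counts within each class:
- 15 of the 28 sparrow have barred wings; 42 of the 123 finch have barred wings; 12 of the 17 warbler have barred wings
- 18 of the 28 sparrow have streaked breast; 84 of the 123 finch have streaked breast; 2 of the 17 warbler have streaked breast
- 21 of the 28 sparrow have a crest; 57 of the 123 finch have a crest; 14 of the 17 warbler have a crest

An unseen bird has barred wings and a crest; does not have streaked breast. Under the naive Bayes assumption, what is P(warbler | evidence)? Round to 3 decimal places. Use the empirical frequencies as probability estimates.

sparrow: (28/168) × (15/28) × (10/28) × (21/28) ≈ 0.0239158
finch: (123/168) × (42/123) × (39/123) × (57/123) ≈ 0.0367341
warbler: (17/168) × (12/17) × (15/17) × (14/17) ≈ 0.0519031
P(warbler | x) = 0.0519031 / 0.112553 ≈ 0.461

0.461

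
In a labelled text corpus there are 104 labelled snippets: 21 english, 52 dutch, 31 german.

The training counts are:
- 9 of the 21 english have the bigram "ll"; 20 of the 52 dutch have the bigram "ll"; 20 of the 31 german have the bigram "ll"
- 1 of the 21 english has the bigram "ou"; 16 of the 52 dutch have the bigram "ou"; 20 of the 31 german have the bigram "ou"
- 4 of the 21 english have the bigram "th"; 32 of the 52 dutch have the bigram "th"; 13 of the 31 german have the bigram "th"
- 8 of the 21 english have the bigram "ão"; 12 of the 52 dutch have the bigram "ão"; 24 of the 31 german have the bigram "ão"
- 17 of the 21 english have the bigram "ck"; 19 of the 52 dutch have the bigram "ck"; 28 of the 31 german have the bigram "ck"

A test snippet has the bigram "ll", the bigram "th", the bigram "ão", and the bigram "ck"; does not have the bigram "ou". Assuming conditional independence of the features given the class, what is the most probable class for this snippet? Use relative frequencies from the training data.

english: (21/104) × (9/21) × (20/21) × (4/21) × (8/21) × (17/21) ≈ 0.00484129
dutch: (52/104) × (20/52) × (36/52) × (32/52) × (12/52) × (19/52) ≈ 0.00690829
german: (31/104) × (20/31) × (11/31) × (13/31) × (24/31) × (28/31) ≈ 0.0200104
Highest score → german.

german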